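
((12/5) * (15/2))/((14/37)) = 333/7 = 47.57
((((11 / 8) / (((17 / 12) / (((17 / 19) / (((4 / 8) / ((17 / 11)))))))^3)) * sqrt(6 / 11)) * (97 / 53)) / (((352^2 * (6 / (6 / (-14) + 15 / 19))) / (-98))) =-90070029 * sqrt(66) / 1112381350663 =-0.00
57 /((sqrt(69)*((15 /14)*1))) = 266*sqrt(69) /345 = 6.40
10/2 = 5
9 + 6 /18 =28 /3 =9.33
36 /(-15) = -12 /5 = -2.40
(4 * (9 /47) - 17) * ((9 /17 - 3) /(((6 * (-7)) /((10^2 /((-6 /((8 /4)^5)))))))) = 1220800 /2397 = 509.30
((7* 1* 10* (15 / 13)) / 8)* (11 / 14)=825 / 104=7.93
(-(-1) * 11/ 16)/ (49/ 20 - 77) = -55/ 5964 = -0.01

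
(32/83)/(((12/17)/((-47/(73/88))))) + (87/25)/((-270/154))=-224465747/6816375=-32.93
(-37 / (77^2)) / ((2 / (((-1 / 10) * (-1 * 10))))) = -37 / 11858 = -0.00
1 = 1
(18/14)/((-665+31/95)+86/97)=-82935/42817586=-0.00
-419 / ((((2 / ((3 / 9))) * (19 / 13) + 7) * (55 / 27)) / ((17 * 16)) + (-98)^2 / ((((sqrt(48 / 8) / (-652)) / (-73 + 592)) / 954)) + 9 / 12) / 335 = 49483424016 / 73013262424145735255152613154641275 + 1973468929701192817840128 * sqrt(6) / 4891888582417764262095225081360965425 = 0.00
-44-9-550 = -603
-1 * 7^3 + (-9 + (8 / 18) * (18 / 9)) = -3160 / 9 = -351.11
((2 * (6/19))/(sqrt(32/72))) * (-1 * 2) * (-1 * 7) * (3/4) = 189/19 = 9.95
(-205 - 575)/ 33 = -260/ 11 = -23.64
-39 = -39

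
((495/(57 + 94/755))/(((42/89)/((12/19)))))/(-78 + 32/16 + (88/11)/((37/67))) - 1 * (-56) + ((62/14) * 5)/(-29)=10420828007369/189304653314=55.05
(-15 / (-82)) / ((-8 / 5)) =-75 / 656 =-0.11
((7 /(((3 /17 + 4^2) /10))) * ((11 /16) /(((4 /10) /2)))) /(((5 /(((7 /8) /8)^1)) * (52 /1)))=833 /133120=0.01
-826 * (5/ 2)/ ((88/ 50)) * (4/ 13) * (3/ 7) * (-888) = 19647000/ 143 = 137391.61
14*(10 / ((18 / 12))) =280 / 3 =93.33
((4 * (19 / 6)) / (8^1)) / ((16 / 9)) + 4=313 / 64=4.89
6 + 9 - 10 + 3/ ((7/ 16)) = 83/ 7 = 11.86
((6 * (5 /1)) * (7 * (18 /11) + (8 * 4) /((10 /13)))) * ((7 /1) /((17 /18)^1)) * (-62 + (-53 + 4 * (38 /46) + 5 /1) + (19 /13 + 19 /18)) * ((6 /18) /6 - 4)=813136979494 /167739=4847632.21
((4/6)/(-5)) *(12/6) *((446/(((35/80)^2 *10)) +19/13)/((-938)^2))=-0.00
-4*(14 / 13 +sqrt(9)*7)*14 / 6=-8036 / 39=-206.05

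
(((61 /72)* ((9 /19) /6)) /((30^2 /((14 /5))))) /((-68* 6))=-427 /837216000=-0.00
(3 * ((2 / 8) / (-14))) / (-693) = 1 / 12936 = 0.00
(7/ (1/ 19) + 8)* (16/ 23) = 2256/ 23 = 98.09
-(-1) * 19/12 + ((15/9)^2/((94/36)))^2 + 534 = 14227243/26508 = 536.72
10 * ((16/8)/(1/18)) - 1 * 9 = 351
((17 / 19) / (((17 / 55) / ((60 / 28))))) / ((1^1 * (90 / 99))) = 1815 / 266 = 6.82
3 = 3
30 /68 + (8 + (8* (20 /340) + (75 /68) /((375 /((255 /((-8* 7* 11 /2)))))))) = 186597 /20944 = 8.91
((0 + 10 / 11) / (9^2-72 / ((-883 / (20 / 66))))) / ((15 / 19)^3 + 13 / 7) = 211977395 / 44383257228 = 0.00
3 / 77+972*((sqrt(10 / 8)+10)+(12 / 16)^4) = 486*sqrt(5)+49415943 / 4928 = 11114.31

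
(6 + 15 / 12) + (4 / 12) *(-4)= 71 / 12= 5.92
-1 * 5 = -5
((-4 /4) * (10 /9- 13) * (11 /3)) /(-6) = -1177 /162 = -7.27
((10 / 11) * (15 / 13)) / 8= 75 / 572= 0.13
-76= -76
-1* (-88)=88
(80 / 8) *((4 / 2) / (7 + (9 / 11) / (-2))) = 88 / 29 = 3.03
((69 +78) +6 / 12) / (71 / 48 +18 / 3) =7080 / 359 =19.72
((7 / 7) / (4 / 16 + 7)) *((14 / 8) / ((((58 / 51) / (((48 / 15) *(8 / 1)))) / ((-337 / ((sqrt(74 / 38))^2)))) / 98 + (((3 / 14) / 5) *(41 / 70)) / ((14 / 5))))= 501794401920 / 18631587341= 26.93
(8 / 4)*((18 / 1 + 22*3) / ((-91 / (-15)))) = 360 / 13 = 27.69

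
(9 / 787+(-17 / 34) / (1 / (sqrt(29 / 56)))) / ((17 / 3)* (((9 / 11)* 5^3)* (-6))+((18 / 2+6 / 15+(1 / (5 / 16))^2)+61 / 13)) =-10725 / 3238311398+3575* sqrt(406) / 691278672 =0.00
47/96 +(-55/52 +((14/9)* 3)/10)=-211/2080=-0.10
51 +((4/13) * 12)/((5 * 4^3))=13263/260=51.01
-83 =-83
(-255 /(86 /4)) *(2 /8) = -255 /86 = -2.97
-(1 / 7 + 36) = -253 / 7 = -36.14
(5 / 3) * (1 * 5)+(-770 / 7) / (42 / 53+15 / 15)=-53.04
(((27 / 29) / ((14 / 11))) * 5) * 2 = 1485 / 203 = 7.32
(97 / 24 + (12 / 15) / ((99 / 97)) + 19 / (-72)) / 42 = 1129 / 10395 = 0.11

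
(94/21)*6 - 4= 160/7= 22.86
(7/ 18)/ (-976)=-7/ 17568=-0.00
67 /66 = 1.02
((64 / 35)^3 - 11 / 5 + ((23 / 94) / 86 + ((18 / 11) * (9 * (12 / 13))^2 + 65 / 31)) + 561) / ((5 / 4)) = 13581561847286309 / 24967872304375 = 543.96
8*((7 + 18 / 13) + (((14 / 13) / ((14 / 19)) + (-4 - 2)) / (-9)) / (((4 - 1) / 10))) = 80.52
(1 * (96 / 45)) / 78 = 16 / 585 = 0.03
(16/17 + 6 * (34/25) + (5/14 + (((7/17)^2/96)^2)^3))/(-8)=-754860109710332486498209779343/638472932498388795458479718400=-1.18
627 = 627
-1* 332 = -332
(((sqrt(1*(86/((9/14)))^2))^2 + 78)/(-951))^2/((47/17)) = 129.21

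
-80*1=-80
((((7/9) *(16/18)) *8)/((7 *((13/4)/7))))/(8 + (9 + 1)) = 896/9477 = 0.09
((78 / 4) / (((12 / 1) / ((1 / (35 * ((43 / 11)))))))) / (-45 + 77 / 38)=-2717 / 9830660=-0.00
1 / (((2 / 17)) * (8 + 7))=17 / 30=0.57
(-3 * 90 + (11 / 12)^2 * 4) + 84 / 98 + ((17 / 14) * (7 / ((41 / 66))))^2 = -33278645 / 423612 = -78.56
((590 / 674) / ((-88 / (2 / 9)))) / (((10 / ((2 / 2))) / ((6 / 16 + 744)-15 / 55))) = -1287793 / 7829184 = -0.16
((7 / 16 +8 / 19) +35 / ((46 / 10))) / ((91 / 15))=888045 / 636272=1.40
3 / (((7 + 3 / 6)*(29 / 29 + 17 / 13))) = 13 / 75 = 0.17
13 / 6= 2.17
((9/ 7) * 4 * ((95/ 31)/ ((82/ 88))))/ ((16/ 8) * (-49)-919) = -16720/ 1005361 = -0.02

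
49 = 49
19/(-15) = -19/15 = -1.27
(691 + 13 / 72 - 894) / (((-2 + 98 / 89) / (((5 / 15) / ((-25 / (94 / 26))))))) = -61084349 / 5616000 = -10.88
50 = 50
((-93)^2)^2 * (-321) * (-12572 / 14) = 21563197629858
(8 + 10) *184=3312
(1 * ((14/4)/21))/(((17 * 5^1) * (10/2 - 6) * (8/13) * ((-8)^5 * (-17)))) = -13/2272788480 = -0.00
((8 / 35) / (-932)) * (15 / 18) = -1 / 4893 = -0.00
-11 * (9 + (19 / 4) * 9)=-2277 / 4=-569.25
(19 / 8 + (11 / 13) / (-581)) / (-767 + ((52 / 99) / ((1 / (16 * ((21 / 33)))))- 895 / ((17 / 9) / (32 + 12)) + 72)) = -0.00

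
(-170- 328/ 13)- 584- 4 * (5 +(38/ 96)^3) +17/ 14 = -2008408105/ 2515968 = -798.26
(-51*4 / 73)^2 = 41616 / 5329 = 7.81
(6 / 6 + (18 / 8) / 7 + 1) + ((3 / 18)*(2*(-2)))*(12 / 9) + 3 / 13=5449 / 3276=1.66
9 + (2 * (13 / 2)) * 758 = 9863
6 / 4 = 3 / 2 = 1.50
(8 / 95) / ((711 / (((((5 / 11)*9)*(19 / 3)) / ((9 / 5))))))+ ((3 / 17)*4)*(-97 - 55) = -42795832 / 398871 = -107.29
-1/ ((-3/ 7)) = 7/ 3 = 2.33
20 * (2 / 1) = 40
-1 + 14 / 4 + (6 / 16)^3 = 1307 / 512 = 2.55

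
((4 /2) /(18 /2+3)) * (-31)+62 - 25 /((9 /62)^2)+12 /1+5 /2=-90322 /81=-1115.09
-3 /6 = -1 /2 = -0.50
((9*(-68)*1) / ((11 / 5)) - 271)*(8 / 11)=-48328 / 121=-399.40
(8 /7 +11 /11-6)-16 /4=-55 /7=-7.86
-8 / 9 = -0.89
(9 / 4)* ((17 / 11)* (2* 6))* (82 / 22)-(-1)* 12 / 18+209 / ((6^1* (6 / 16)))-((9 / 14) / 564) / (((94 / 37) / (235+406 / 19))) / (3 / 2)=637350273925 / 2559559464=249.01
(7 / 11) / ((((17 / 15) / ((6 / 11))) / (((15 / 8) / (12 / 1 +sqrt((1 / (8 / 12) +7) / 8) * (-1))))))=4725 * sqrt(17) / 4704359 +226800 / 4704359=0.05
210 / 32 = 105 / 16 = 6.56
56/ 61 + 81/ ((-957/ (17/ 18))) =0.84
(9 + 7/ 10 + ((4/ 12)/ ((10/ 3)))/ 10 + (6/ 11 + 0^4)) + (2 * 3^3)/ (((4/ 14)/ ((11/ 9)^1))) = 241.26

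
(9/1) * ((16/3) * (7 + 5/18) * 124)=43317.33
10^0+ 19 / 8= 27 / 8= 3.38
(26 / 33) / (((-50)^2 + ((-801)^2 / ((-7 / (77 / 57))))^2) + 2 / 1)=9386 / 182636230906503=0.00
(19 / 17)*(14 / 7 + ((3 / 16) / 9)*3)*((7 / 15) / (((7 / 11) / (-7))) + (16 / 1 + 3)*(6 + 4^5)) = 61335857 / 1360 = 45099.89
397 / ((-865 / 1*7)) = -397 / 6055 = -0.07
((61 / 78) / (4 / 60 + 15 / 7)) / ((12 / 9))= 6405 / 24128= 0.27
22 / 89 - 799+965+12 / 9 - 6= 43142 / 267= 161.58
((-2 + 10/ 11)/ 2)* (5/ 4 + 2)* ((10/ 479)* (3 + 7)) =-1950/ 5269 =-0.37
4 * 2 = 8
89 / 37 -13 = -392 / 37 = -10.59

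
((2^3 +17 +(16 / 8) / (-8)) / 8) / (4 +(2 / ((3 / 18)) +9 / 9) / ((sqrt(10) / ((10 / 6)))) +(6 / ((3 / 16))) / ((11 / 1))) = 186219 / 6892 - 467181 * sqrt(10) / 55136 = 0.22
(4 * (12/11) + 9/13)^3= 377933067/2924207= 129.24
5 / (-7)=-5 / 7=-0.71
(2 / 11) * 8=16 / 11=1.45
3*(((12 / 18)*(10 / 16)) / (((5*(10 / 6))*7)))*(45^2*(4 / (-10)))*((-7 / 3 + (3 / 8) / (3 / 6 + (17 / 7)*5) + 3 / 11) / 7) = 1281177 / 254408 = 5.04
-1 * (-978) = 978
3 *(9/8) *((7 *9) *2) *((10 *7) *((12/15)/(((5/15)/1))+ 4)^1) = 190512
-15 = -15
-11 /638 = -0.02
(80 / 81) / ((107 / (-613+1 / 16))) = -16345 / 2889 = -5.66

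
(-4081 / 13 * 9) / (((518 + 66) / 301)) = -11055429 / 7592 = -1456.19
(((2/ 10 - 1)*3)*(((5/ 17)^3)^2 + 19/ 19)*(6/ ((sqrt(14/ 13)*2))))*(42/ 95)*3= -9.21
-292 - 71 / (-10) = -2849 / 10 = -284.90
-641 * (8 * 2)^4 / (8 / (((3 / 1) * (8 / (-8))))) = 15753216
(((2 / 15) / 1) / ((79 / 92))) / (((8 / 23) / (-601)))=-268.29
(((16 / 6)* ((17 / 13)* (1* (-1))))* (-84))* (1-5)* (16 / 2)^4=-62390272 / 13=-4799251.69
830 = 830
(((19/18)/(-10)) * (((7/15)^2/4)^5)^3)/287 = -61178209360450414809914533/1519476554858509620000000000000000000000000000000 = -0.00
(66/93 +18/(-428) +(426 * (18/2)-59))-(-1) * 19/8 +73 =102191267/26536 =3851.04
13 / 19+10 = 203 / 19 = 10.68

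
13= 13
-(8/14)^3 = -64/343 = -0.19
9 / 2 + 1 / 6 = 14 / 3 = 4.67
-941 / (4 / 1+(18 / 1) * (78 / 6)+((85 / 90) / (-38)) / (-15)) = -9654660 / 2441897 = -3.95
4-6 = -2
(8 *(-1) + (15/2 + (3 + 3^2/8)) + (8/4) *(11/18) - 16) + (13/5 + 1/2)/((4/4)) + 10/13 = -34087/4680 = -7.28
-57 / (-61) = 57 / 61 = 0.93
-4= -4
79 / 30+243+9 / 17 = 125543 / 510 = 246.16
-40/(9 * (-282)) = 20/1269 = 0.02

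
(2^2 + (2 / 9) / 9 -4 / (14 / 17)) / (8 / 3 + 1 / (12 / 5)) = -1888 / 6993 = -0.27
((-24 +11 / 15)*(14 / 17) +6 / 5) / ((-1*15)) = 916 / 765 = 1.20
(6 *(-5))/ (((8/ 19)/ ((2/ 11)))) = -285/ 22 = -12.95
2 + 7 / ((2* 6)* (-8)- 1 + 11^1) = 165 / 86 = 1.92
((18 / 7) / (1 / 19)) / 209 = 18 / 77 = 0.23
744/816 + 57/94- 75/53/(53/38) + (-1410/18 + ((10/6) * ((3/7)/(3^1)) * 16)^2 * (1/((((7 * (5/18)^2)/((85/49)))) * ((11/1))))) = -91608700548488/1244808824721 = -73.59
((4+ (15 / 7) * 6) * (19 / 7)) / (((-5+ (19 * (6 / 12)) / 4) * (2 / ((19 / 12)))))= -42598 / 3087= -13.80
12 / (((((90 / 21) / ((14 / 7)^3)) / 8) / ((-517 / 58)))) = -231616 / 145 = -1597.35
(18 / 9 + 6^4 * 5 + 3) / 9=6485 / 9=720.56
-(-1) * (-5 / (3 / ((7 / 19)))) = -35 / 57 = -0.61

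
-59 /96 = -0.61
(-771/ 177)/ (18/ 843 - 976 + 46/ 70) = 2527595/ 565944933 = 0.00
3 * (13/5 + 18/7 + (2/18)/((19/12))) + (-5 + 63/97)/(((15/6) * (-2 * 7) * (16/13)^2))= 18644519/1179520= 15.81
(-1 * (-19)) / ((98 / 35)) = 95 / 14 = 6.79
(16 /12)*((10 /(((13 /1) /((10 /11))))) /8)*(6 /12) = 25 /429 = 0.06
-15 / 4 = -3.75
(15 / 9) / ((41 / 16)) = 80 / 123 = 0.65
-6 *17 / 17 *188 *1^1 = -1128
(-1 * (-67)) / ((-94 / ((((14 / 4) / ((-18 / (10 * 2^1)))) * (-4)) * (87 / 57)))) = -136010 / 8037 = -16.92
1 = 1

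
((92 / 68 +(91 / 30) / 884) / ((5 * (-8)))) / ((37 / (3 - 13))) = 2767 / 301920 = 0.01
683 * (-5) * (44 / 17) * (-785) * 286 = 33734872600 / 17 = 1984404270.59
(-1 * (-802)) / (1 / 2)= 1604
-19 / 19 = -1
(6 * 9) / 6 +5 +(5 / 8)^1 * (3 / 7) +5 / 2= 939 / 56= 16.77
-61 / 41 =-1.49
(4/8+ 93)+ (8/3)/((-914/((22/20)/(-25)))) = 32047169/342750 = 93.50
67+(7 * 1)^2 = 116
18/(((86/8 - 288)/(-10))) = 720/1109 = 0.65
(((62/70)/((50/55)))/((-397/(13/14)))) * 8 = -0.02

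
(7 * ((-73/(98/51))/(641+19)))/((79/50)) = -6205/24332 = -0.26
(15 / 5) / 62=3 / 62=0.05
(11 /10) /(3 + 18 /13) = 143 /570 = 0.25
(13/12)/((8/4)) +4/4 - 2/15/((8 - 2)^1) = 547/360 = 1.52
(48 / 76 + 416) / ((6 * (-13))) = -3958 / 741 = -5.34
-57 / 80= -0.71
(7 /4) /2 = 7 /8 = 0.88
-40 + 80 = 40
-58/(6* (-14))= 29/42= 0.69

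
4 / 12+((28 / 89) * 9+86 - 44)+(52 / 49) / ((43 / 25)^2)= 1101234959 / 24190467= 45.52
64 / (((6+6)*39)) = 16 / 117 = 0.14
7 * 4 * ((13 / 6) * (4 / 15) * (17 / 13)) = 952 / 45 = 21.16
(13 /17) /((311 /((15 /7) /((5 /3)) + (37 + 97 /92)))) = 0.10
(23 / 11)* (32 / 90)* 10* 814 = 54464 / 9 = 6051.56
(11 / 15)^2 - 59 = -13154 / 225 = -58.46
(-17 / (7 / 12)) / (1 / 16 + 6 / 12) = -1088 / 21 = -51.81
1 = 1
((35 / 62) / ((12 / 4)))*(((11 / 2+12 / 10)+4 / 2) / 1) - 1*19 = -2153 / 124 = -17.36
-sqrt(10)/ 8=-0.40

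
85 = 85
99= 99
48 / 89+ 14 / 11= 1774 / 979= 1.81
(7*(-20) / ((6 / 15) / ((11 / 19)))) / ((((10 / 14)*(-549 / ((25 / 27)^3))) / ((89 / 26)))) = 3747734375 / 2669073849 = 1.40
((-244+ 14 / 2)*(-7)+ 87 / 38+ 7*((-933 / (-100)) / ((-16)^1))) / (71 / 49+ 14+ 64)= 2468576439 / 118347200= 20.86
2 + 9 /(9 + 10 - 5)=37 /14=2.64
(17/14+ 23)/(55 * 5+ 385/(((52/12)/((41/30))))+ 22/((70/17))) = 7345/121869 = 0.06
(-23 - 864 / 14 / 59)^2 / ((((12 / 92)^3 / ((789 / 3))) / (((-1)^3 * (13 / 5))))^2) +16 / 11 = 1877344033063494674512859 / 34194820275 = 54901415418054.71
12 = 12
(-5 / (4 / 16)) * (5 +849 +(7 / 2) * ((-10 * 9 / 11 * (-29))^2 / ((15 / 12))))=-383544280 / 121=-3169787.44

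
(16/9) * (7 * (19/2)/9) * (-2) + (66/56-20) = -102271/2268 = -45.09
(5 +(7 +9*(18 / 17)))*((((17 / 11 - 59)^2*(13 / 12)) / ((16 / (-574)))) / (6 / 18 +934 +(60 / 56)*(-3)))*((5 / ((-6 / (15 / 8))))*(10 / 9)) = 1242846002125 / 241329297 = 5150.00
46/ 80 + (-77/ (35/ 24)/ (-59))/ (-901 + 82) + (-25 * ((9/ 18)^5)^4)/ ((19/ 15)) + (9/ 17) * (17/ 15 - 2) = 627711619571/ 5455280603136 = 0.12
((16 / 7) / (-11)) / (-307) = 16 / 23639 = 0.00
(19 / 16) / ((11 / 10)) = 95 / 88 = 1.08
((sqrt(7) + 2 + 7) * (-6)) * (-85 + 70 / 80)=2019 * sqrt(7) / 4 + 18171 / 4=5878.19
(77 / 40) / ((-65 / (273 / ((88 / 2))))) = -147 / 800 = -0.18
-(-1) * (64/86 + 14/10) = 461/215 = 2.14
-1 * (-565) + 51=616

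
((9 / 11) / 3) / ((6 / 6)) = 3 / 11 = 0.27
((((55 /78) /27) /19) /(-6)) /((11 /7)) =-35 /240084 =-0.00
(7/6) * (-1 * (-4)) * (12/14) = 4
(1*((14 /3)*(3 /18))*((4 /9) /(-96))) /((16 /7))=-49 /31104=-0.00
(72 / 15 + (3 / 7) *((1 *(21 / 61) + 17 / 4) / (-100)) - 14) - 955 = -164688723 / 170800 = -964.22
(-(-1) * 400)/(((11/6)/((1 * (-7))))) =-16800/11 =-1527.27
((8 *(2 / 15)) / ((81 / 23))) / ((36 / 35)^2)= 5635 / 19683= 0.29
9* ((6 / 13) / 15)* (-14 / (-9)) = 28 / 65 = 0.43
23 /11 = 2.09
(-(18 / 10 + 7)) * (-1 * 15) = 132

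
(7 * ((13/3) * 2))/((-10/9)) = -273/5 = -54.60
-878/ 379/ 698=-439/ 132271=-0.00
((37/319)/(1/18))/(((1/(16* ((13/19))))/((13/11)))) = 1800864/66671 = 27.01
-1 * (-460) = 460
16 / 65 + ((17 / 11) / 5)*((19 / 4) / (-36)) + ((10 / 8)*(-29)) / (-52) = 0.90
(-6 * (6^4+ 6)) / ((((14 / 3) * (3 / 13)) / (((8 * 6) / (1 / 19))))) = -6615648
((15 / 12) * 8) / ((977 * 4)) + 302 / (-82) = -294849 / 80114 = -3.68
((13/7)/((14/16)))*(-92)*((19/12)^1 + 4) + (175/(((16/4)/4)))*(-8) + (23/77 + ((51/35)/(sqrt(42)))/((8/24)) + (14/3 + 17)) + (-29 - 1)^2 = -2535886/1617 + 51*sqrt(42)/490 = -1567.59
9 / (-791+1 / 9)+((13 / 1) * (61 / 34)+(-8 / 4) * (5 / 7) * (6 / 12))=9570670 / 423521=22.60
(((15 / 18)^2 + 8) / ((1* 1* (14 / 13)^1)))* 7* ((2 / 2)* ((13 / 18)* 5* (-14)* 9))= -1851395 / 72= -25713.82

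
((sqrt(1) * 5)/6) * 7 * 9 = 105/2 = 52.50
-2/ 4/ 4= -1/ 8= -0.12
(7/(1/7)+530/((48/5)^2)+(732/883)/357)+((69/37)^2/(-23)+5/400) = 45252381364201/828578378880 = 54.61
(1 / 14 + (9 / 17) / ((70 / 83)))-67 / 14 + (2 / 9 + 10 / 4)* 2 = 14543 / 10710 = 1.36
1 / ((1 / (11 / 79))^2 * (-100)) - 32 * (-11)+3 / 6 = 219995129 / 624100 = 352.50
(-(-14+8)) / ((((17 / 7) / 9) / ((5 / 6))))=315 / 17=18.53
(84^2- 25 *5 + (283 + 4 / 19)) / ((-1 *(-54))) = 7615 / 57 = 133.60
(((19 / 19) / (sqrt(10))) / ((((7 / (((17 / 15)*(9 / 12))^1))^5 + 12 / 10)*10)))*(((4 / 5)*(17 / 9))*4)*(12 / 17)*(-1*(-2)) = 22717712*sqrt(10) / 10084519467825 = 0.00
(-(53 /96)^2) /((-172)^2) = -2809 /272646144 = -0.00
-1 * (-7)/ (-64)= -7/ 64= -0.11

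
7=7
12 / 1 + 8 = 20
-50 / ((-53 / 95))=4750 / 53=89.62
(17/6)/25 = 0.11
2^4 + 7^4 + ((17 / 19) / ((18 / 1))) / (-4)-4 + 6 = 3309175 / 1368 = 2418.99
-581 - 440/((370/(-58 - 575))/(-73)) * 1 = -2054693/37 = -55532.24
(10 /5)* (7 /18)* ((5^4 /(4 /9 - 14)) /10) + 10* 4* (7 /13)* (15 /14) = 61825 /3172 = 19.49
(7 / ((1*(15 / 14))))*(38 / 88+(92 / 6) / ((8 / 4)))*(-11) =-52381 / 90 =-582.01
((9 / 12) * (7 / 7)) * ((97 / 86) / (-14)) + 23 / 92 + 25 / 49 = 23591 / 33712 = 0.70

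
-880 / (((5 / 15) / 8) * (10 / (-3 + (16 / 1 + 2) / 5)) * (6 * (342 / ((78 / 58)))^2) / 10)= -29744 / 910803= -0.03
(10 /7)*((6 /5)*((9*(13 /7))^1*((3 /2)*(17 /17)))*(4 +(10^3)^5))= 2106000000000008424 /49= 42979591836734865.80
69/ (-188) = -0.37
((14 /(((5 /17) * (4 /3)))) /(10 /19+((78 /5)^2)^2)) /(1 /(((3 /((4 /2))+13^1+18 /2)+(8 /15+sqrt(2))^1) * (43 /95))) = 383775 * sqrt(2) /1406584628+18446785 /2813169256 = 0.01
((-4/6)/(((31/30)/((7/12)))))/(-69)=35/6417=0.01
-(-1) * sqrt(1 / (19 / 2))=0.32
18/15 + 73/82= 857/410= 2.09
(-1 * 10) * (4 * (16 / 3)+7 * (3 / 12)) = -1385 / 6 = -230.83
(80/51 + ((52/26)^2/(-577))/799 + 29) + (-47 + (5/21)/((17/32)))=-51580366/3227161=-15.98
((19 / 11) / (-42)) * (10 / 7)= -95 / 1617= -0.06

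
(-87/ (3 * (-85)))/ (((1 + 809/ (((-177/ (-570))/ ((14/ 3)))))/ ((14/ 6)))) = 11977/ 182929945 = 0.00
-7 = -7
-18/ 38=-9/ 19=-0.47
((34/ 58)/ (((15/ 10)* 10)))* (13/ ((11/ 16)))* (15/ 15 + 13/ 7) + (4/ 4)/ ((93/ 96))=652832/ 207669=3.14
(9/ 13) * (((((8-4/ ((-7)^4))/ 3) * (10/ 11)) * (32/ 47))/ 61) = 18435840/ 984364381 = 0.02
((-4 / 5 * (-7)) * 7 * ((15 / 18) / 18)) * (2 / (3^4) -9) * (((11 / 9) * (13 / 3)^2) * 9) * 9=-66223157 / 2187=-30280.36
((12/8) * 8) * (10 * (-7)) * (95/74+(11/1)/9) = -233660/111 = -2105.05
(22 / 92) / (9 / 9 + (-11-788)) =-11 / 36708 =-0.00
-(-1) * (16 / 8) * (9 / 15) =6 / 5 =1.20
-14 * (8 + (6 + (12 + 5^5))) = -44114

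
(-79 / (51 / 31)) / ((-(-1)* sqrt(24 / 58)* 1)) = -74.65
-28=-28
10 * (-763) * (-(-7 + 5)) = -15260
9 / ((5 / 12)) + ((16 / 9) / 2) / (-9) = 21.50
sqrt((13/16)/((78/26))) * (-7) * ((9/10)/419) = -21 * sqrt(39)/16760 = -0.01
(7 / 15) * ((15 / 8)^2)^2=23625 / 4096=5.77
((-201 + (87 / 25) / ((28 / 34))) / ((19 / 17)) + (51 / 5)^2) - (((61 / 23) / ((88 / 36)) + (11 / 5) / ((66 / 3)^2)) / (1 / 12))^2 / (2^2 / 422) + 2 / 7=-3853423216096 / 212829925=-18105.65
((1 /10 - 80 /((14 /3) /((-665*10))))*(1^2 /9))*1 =1140001 /90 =12666.68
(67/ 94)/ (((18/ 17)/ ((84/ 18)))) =7973/ 2538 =3.14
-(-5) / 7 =5 / 7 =0.71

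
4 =4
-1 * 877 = -877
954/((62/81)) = 38637/31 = 1246.35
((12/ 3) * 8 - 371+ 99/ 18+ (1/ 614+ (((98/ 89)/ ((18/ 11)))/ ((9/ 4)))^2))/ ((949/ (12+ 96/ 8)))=-42555494242816/ 5047000923861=-8.43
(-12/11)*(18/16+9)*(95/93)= -7695/682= -11.28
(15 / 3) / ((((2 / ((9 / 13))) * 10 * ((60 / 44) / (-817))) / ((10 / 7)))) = -26961 / 182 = -148.14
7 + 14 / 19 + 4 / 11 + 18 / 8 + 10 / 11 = 9413 / 836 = 11.26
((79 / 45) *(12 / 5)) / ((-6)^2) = 0.12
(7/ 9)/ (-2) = -7/ 18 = -0.39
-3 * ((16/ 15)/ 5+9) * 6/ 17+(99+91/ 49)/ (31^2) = -27590092/ 2858975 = -9.65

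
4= 4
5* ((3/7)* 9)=135/7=19.29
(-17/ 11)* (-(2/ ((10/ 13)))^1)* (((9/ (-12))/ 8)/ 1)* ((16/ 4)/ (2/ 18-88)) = 5967/ 348040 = 0.02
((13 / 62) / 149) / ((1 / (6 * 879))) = 34281 / 4619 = 7.42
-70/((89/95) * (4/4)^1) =-6650/89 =-74.72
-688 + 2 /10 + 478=-1049 /5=-209.80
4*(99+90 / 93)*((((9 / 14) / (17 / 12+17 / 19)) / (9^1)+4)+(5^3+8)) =6266264772 / 114359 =54794.68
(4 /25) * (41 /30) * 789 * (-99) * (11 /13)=-23485374 /1625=-14452.54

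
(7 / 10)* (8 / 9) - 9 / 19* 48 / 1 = -18908 / 855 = -22.11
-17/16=-1.06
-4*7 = -28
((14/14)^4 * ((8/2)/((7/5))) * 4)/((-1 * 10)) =-8/7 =-1.14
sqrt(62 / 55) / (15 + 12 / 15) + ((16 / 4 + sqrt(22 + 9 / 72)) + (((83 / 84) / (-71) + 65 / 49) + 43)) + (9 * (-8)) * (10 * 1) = -28041605 / 41748 + sqrt(3410) / 869 + sqrt(354) / 4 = -666.92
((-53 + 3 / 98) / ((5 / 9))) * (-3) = 140157 / 490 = 286.03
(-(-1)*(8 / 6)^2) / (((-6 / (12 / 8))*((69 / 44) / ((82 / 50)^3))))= -12130096 / 9703125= -1.25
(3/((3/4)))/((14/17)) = 4.86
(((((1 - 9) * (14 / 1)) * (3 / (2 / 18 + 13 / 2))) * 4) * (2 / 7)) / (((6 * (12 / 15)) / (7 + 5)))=-17280 / 119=-145.21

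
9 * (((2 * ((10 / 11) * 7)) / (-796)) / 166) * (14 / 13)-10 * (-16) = 377906755 / 2361931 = 160.00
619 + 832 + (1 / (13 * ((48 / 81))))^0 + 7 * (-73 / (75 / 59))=1050.01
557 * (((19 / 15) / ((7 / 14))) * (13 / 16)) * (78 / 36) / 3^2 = 1788527 / 6480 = 276.01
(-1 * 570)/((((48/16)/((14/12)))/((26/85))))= -3458/51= -67.80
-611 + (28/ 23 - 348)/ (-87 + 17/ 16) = -19195259/ 31625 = -606.96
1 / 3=0.33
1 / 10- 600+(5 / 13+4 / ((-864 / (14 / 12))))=-50503631 / 84240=-599.52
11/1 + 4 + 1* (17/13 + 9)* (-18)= -2217/13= -170.54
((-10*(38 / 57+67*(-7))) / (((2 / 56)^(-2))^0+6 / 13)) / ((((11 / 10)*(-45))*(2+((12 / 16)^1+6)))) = -292240 / 39501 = -7.40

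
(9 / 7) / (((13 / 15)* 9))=15 / 91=0.16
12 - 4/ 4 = 11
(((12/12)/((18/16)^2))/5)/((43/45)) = 64/387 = 0.17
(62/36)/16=31/288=0.11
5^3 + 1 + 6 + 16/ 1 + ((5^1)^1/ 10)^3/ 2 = 2369/ 16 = 148.06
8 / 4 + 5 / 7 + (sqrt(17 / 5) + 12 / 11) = sqrt(85) / 5 + 293 / 77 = 5.65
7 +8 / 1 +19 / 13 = 214 / 13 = 16.46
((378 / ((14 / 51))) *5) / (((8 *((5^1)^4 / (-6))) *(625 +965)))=-1377 / 265000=-0.01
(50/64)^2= 625/1024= 0.61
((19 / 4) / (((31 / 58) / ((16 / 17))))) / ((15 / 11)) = 48488 / 7905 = 6.13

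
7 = 7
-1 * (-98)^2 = -9604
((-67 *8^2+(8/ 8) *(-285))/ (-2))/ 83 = 4573/ 166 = 27.55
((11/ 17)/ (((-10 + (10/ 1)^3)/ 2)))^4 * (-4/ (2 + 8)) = -2/ 1712441503125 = -0.00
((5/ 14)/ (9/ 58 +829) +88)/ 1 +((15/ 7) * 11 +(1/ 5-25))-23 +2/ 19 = 2042823273/ 31980515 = 63.88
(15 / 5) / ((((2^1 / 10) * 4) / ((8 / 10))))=3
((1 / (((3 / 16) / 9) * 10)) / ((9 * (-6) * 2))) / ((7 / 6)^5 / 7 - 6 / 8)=1728 / 17155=0.10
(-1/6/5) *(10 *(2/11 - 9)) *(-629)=-1848.88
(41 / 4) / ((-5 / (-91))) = 3731 / 20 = 186.55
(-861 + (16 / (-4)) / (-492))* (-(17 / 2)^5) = 75182848007 / 1968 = 38202666.67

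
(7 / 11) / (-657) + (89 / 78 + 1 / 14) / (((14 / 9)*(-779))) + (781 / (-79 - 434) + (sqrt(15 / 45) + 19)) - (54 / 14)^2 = sqrt(3) / 3 + 55903090687 / 21517221726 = 3.18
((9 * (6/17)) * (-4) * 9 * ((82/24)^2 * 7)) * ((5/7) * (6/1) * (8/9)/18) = -33620/17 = -1977.65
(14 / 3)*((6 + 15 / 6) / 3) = 119 / 9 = 13.22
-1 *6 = -6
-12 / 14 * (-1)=0.86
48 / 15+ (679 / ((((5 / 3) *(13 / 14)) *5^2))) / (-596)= 1535341 / 484250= 3.17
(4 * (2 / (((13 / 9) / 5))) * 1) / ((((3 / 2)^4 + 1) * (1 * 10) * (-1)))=-576 / 1261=-0.46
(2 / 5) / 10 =1 / 25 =0.04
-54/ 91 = -0.59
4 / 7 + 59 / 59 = 11 / 7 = 1.57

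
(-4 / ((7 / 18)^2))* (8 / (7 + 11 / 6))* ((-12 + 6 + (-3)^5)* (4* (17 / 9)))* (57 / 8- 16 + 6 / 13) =-1828656000 / 4823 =-379153.22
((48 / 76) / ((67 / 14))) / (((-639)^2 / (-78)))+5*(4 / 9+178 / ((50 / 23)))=118865658659 / 288773685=411.62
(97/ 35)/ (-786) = -97/ 27510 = -0.00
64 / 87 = 0.74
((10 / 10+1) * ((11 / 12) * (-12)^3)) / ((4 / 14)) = -11088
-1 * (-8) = 8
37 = 37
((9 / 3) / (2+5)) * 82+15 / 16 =4041 / 112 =36.08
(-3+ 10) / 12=7 / 12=0.58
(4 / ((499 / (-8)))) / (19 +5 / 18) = -576 / 173153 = -0.00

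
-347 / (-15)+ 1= 362 / 15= 24.13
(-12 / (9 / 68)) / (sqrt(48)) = -68*sqrt(3) / 9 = -13.09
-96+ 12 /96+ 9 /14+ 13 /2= -4969 /56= -88.73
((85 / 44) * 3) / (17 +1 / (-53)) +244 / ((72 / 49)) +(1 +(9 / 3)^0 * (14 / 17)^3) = 6535304359 / 38910960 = 167.96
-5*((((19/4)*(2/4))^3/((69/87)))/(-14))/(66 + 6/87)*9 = 259578855/315879424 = 0.82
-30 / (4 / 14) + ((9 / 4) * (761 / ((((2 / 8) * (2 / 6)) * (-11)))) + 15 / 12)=-86753 / 44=-1971.66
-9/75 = -3/25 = -0.12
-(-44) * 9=396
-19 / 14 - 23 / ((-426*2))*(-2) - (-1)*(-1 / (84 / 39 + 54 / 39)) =-116167 / 68586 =-1.69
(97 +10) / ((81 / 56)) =5992 / 81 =73.98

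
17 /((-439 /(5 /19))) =-85 /8341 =-0.01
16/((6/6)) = 16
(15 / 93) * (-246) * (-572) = 703560 / 31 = 22695.48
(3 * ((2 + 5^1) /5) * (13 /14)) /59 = 39 /590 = 0.07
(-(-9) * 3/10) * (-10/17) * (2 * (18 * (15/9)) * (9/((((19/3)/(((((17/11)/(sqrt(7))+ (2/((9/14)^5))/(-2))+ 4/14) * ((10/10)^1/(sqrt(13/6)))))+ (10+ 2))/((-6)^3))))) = 2099520 * (-2359610+ 59049 * sqrt(7))/(-320906960+ 8030664 * sqrt(7)+ 3199581 * sqrt(78)) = 17044.99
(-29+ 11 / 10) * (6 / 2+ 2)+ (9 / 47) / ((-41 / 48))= -538497 / 3854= -139.72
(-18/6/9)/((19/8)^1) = -8/57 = -0.14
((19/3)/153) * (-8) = -152/459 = -0.33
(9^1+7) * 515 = 8240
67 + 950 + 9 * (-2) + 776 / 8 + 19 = 1115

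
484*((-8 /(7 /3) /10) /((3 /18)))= -34848 /35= -995.66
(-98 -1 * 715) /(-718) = 813 /718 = 1.13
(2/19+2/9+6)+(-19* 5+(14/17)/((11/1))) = -2833087/31977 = -88.60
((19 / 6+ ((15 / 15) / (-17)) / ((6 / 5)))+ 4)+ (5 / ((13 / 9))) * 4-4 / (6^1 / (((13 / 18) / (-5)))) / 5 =3130148 / 149175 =20.98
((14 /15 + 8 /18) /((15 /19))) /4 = 0.44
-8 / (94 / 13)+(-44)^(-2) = -100625 / 90992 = -1.11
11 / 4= 2.75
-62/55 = -1.13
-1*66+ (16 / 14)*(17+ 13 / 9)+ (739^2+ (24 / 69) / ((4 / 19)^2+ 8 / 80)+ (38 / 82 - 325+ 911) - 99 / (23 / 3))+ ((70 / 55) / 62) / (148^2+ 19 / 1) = 126489740425686060202 / 231389862677127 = 546652.04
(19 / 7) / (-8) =-19 / 56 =-0.34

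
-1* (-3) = 3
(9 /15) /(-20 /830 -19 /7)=-1743 /7955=-0.22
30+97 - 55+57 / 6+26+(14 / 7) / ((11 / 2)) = 2373 / 22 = 107.86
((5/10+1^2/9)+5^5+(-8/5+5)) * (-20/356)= -175.79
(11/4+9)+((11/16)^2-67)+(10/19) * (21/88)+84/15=-49.05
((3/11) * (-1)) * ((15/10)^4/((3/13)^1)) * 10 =-5265/88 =-59.83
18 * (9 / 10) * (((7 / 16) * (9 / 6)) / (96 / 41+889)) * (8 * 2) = 69741 / 365450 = 0.19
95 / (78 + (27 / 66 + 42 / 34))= 35530 / 29787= 1.19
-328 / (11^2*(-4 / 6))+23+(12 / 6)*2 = 3759 / 121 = 31.07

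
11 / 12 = 0.92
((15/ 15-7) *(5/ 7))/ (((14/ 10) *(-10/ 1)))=15/ 49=0.31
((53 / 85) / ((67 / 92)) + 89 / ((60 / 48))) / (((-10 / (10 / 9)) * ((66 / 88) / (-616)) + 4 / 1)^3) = 1227770310688768 / 1099487028892793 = 1.12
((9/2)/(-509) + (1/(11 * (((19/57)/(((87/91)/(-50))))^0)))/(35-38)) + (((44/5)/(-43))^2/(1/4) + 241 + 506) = 1160202705611/1552882650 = 747.13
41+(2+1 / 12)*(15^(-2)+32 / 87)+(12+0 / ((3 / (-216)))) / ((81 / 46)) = 152185 / 3132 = 48.59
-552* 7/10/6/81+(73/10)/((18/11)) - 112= -175501/1620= -108.33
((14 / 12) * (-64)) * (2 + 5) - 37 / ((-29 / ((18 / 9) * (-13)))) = -48358 / 87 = -555.84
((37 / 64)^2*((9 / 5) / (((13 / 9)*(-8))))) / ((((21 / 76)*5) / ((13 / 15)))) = -234099 / 7168000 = -0.03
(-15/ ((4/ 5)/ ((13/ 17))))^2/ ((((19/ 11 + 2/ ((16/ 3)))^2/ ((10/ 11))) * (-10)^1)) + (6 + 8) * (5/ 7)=2283310/ 395641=5.77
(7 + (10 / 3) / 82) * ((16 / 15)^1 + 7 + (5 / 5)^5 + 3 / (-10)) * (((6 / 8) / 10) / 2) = 113879 / 49200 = 2.31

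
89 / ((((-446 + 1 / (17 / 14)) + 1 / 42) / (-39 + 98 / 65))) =154861602 / 20659535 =7.50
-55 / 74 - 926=-68579 / 74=-926.74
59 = 59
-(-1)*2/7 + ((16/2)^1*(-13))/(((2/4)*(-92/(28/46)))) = 6154/3703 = 1.66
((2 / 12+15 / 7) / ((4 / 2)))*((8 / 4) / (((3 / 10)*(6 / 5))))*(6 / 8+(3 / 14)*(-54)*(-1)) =79.05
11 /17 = 0.65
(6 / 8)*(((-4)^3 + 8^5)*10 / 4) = 61320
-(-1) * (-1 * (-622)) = 622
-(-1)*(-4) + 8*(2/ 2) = 4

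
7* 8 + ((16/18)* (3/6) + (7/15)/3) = 283/5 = 56.60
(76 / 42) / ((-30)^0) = 38 / 21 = 1.81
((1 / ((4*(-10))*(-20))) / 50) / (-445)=-1 / 17800000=-0.00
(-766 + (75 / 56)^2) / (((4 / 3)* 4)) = -7189653 / 50176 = -143.29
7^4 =2401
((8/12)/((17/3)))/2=1/17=0.06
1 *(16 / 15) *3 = 16 / 5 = 3.20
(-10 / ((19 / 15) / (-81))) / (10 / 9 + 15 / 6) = 43740 / 247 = 177.09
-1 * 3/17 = -0.18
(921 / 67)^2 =848241 / 4489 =188.96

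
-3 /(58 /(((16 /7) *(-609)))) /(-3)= -24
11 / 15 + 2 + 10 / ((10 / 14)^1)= 251 / 15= 16.73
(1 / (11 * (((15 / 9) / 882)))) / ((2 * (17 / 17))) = 1323 / 55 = 24.05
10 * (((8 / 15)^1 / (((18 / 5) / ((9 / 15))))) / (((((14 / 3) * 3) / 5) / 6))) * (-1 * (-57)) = 108.57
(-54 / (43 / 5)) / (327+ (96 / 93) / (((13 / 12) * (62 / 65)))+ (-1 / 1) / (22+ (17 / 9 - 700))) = -87715275 / 4581992194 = -0.02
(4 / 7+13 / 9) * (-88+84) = -8.06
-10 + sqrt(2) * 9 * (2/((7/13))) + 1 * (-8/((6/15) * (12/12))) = -30 + 234 * sqrt(2)/7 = 17.28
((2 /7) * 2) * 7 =4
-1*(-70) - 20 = 50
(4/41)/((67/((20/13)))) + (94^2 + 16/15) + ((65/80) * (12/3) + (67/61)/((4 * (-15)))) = 96287272301/10891855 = 8840.30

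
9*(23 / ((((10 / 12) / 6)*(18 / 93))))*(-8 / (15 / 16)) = -1642752 / 25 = -65710.08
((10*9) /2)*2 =90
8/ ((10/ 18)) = 72/ 5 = 14.40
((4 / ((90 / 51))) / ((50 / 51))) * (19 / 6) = 5491 / 750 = 7.32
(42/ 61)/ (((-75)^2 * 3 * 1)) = 14/ 343125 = 0.00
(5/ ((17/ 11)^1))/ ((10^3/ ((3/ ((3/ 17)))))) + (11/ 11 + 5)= 1211/ 200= 6.06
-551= -551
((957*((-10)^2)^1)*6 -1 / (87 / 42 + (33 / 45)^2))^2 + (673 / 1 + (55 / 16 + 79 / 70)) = 12472450395236798025957 / 37829098160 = 329705200543.88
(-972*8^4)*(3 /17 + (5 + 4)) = -621084672 /17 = -36534392.47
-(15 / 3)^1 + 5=0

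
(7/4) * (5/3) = 35/12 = 2.92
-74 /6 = -37 /3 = -12.33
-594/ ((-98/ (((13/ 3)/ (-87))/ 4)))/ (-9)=143/ 17052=0.01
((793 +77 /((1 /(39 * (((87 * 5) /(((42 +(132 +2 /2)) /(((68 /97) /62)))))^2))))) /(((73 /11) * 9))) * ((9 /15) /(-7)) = -13844203986041 /12128778477375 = -1.14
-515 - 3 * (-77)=-284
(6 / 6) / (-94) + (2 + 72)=6955 / 94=73.99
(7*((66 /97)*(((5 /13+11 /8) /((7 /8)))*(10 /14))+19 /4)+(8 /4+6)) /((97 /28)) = 1698015 /122317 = 13.88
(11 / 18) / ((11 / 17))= 0.94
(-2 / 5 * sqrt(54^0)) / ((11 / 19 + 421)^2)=-361 / 160400250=-0.00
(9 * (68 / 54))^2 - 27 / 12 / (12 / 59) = 16903 / 144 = 117.38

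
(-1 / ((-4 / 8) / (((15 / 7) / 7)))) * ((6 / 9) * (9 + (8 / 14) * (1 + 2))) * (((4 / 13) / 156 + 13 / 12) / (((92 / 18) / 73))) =180757125 / 2666482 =67.79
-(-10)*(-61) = -610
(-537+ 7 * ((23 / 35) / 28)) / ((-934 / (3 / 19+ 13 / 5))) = 9845567 / 6211100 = 1.59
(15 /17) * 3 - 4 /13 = 517 /221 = 2.34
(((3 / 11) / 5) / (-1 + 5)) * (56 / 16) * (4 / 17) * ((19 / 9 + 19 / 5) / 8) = 931 / 112200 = 0.01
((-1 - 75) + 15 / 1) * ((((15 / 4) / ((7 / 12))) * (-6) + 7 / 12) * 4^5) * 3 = 49830656 / 7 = 7118665.14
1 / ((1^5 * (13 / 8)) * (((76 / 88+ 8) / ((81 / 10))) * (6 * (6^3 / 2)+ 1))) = 216 / 249275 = 0.00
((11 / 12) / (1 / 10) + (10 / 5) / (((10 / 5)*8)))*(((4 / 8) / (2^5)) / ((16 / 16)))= 223 / 1536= 0.15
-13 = -13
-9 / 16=-0.56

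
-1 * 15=-15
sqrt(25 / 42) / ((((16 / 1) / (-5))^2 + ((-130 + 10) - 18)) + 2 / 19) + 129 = 129 - 2375*sqrt(42) / 2546712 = 128.99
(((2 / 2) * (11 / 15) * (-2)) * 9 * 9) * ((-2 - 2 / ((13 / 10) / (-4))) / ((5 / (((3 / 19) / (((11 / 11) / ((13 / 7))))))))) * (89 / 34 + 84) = -1491534 / 595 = -2506.78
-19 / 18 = -1.06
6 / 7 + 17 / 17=13 / 7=1.86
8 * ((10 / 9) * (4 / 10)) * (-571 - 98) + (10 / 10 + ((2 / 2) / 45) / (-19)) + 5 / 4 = -8127349 / 3420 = -2376.42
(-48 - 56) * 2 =-208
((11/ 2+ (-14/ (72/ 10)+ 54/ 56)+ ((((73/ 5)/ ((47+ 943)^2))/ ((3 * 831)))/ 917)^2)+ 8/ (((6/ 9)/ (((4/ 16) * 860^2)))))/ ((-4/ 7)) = -278472976779807376116922145817829/ 71717636177400082023000000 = -3882907.91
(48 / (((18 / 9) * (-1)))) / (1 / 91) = -2184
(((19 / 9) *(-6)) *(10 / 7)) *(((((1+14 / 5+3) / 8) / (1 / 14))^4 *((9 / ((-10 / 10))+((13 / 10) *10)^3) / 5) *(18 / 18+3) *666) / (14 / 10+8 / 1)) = -264389192623752 / 5875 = -45002415765.75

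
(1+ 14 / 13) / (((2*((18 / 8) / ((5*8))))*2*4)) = 30 / 13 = 2.31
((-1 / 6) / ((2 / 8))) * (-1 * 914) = 1828 / 3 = 609.33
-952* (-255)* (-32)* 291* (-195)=440813318400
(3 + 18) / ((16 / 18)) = 189 / 8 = 23.62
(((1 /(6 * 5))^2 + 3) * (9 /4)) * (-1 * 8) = -2701 /50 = -54.02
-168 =-168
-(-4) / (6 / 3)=2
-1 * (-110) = 110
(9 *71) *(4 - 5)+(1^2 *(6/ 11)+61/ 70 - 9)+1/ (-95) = -1891933/ 2926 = -646.59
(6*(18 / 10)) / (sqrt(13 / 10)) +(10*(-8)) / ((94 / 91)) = -3640 / 47 +54*sqrt(130) / 65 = -67.97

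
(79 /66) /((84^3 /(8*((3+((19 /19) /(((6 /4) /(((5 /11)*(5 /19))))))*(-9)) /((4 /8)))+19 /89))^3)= 25194566915891804261 /88443595238359429135482525057024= 0.00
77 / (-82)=-77 / 82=-0.94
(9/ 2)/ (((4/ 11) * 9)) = 11/ 8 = 1.38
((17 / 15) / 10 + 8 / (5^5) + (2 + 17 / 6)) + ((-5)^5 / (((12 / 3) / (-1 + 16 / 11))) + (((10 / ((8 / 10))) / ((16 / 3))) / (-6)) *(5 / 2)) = -4635060833 / 13200000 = -351.14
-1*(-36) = 36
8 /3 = 2.67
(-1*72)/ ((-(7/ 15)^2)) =16200/ 49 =330.61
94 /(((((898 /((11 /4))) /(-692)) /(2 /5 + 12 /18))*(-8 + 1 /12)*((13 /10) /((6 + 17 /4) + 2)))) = 140243488 /554515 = 252.91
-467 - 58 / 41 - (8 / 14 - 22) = -128285 / 287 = -446.99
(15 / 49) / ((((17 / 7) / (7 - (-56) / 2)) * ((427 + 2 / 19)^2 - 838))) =0.00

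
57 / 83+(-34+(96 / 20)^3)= 801767 / 10375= 77.28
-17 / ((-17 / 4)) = 4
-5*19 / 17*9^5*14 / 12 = -13089195 / 34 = -384976.32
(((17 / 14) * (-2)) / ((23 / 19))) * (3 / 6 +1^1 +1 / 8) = -4199 / 1288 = -3.26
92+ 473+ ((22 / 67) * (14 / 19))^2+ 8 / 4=918934807 / 1620529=567.06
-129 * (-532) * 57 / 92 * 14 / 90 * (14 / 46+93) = 1632305542 / 2645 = 617128.75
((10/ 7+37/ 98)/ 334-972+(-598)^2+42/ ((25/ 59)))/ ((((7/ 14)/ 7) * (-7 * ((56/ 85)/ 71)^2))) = -425273278569828929/ 51323776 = -8286087106.49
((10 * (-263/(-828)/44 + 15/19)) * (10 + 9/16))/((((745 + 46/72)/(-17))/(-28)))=3261986455/60722024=53.72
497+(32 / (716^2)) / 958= 7627776584 / 15347639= 497.00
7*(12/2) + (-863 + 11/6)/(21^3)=2328605/55566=41.91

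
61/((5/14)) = 854/5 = 170.80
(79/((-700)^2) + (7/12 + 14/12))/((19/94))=40306213/4655000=8.66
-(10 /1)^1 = -10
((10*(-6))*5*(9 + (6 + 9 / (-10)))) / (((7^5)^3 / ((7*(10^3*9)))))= -38070000 / 678223072849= -0.00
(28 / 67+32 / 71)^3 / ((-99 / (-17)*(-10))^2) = 5097048780688 / 26376055752437325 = 0.00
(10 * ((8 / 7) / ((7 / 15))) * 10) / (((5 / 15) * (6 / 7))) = 6000 / 7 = 857.14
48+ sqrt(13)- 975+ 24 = -903+ sqrt(13) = -899.39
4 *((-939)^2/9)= 391876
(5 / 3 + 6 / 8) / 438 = 29 / 5256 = 0.01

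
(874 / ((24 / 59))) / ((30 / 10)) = 25783 / 36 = 716.19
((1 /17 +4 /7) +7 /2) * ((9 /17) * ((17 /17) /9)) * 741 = 180.03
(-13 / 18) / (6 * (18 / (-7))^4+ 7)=-31213 / 11639934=-0.00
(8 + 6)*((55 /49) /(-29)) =-110 /203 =-0.54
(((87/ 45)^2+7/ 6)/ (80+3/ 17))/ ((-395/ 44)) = -825418/ 121136625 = -0.01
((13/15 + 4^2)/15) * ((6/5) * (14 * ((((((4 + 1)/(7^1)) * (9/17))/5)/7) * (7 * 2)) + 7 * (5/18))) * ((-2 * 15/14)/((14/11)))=-3459269/374850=-9.23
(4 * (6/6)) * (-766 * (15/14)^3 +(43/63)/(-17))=-197780053/52479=-3768.75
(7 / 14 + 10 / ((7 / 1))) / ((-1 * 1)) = -27 / 14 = -1.93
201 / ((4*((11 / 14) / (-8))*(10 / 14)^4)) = -13512828 / 6875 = -1965.50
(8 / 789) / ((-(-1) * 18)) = 4 / 7101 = 0.00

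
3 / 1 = 3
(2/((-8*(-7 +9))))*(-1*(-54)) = -6.75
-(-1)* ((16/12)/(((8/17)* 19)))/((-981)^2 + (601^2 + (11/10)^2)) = 850/7544310297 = 0.00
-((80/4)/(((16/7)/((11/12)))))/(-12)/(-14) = -55/1152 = -0.05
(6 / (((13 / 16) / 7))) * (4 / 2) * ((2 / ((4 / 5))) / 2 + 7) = 11088 / 13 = 852.92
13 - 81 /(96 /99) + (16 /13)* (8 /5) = -68.56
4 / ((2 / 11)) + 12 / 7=166 / 7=23.71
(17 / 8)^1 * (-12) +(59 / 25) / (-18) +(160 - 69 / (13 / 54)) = -445321 / 2925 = -152.25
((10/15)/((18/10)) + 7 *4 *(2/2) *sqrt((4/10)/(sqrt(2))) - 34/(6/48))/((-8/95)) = -133 *2^(1/4) *sqrt(5)/2 + 348365/108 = 3048.77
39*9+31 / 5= 1786 / 5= 357.20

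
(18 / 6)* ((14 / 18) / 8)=7 / 24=0.29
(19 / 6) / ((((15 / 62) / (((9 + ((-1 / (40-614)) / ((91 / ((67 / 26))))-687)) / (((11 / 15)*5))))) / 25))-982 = -2755709776429 / 44816772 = -61488.36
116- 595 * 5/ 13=-1467/ 13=-112.85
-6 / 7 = -0.86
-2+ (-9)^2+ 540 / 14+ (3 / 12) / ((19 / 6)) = 31295 / 266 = 117.65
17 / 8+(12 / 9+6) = 227 / 24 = 9.46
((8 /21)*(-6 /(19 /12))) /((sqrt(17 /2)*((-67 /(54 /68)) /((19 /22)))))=1296*sqrt(34) /1490951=0.01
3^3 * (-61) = -1647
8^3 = 512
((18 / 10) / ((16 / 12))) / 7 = 27 / 140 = 0.19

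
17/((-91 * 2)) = -17/182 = -0.09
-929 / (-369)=929 / 369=2.52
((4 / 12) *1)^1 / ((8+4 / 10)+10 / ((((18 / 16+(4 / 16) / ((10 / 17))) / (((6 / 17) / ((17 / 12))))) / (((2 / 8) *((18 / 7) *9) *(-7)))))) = -0.01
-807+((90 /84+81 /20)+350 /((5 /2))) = -92663 /140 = -661.88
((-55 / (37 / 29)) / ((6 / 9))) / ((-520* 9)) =0.01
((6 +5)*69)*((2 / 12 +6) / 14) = 9361 / 28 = 334.32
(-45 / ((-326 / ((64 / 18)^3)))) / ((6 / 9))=9.31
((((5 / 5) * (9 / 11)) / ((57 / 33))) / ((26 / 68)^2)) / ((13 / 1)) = 10404 / 41743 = 0.25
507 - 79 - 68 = 360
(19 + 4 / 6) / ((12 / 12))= 59 / 3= 19.67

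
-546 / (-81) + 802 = 21836 / 27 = 808.74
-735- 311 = -1046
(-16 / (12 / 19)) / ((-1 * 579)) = 76 / 1737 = 0.04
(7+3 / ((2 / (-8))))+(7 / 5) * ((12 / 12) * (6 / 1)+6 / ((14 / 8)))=41 / 5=8.20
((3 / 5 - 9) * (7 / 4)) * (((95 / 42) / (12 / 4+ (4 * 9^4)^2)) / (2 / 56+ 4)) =-931 / 77828471907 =-0.00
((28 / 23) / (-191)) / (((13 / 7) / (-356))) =69776 / 57109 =1.22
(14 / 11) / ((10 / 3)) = 21 / 55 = 0.38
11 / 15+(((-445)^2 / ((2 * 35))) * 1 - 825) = 420979 / 210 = 2004.66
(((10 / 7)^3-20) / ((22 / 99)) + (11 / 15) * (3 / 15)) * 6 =-3947954 / 8575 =-460.40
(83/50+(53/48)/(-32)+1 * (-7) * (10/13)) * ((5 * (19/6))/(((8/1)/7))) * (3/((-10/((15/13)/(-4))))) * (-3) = 748744647/55377920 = 13.52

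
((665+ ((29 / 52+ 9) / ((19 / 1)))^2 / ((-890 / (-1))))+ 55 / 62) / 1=17933554400079 / 26931812960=665.89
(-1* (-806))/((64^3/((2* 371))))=149513/65536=2.28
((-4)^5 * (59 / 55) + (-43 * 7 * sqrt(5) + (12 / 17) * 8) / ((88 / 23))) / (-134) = 6923 * sqrt(5) / 11792 + 512846 / 62645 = 9.50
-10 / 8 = -5 / 4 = -1.25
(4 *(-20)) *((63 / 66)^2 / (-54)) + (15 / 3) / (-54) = 8215 / 6534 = 1.26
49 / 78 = 0.63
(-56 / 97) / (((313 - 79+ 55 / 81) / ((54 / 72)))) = -3402 / 1843873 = -0.00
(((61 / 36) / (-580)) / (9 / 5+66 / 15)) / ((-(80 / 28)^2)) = 2989 / 51782400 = 0.00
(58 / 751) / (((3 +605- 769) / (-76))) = 4408 / 120911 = 0.04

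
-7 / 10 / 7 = -0.10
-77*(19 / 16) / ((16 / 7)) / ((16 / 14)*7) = -10241 / 2048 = -5.00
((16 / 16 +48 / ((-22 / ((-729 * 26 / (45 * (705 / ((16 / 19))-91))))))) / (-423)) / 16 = -1465349 / 4444173360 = -0.00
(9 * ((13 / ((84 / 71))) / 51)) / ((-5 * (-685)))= 923 / 1630300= 0.00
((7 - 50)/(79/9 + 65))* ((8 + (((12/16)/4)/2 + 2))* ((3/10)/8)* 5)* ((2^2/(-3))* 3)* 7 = 30.89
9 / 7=1.29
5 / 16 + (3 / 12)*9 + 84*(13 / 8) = 2225 / 16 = 139.06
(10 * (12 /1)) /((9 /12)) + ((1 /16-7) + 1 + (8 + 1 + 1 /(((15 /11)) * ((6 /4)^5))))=9515437 /58320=163.16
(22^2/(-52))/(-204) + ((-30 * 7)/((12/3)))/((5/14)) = -389723/2652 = -146.95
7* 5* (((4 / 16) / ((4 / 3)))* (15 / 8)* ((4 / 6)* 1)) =525 / 64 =8.20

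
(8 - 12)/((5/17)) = -68/5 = -13.60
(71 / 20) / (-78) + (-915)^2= 1306070929 / 1560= 837224.95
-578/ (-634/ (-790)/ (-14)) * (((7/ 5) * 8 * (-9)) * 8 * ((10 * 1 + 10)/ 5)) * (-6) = 61860685824/ 317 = 195144119.32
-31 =-31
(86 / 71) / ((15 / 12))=344 / 355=0.97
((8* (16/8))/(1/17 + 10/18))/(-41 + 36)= -5.21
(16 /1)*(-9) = -144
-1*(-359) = 359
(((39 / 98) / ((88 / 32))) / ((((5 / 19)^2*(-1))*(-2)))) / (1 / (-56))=-112632 / 1925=-58.51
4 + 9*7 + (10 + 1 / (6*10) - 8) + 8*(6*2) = 9901 / 60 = 165.02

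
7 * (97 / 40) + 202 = 8759 / 40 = 218.98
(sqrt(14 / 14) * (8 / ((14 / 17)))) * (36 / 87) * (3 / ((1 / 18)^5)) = 4625662464 / 203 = 22786514.60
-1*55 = -55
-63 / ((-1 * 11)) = 63 / 11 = 5.73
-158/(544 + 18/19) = -1501/5177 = -0.29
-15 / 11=-1.36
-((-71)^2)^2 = -25411681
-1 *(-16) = 16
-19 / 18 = -1.06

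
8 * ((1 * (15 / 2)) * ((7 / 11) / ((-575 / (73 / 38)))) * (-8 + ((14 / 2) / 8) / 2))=16863 / 17480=0.96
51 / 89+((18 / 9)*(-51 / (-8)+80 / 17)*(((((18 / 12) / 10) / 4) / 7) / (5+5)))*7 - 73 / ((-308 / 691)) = 61300818413 / 372803200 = 164.43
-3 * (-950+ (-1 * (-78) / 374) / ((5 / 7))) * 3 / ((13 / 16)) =127868688 / 12155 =10519.84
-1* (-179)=179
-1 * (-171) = 171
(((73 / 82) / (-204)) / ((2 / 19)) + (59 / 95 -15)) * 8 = -45832661 / 397290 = -115.36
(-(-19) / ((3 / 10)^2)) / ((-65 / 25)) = -9500 / 117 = -81.20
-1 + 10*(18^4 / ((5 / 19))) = 3989087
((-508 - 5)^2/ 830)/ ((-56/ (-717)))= 188692173/ 46480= 4059.64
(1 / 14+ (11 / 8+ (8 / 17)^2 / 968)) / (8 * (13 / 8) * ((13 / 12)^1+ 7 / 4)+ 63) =8498811 / 586500068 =0.01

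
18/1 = 18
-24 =-24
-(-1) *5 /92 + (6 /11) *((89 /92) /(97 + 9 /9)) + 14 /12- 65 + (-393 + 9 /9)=-16950676 /37191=-455.77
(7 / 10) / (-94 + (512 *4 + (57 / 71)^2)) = 35287 / 98533630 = 0.00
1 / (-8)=-1 / 8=-0.12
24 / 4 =6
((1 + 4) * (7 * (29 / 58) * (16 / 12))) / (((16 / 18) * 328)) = 105 / 1312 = 0.08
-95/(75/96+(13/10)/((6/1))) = -45600/479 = -95.20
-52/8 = -13/2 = -6.50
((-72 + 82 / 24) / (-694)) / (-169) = -823 / 1407432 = -0.00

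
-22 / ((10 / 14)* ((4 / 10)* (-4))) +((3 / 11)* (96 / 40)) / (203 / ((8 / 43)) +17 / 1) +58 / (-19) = 66691857 / 4117300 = 16.20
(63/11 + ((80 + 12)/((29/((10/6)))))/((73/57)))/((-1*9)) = -229511/209583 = -1.10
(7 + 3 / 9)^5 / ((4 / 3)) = 1288408 / 81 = 15906.27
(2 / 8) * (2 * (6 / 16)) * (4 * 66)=99 / 2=49.50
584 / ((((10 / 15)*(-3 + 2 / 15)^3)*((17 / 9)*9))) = -2956500 / 1351619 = -2.19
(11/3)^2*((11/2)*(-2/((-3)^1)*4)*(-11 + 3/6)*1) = -18634/9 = -2070.44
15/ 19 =0.79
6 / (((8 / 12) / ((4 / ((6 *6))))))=1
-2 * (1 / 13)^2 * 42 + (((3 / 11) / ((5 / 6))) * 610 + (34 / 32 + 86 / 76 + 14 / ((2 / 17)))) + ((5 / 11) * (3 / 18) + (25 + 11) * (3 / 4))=589000267 / 1695408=347.41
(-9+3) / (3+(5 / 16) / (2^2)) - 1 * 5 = -1369 / 197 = -6.95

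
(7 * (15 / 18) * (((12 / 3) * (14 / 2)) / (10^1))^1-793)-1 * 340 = -1116.67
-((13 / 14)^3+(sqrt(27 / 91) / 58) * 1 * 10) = -2197 / 2744 - 15 * sqrt(273) / 2639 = -0.89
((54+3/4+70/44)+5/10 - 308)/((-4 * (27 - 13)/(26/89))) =143663/109648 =1.31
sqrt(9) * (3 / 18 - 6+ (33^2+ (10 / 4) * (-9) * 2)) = 6229 / 2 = 3114.50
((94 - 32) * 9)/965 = 558/965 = 0.58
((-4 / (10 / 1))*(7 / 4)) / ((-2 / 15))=21 / 4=5.25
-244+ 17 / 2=-471 / 2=-235.50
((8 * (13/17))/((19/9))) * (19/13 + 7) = 7920/323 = 24.52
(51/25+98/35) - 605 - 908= -37704/25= -1508.16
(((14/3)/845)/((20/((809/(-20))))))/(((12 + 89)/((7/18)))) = -39641/921726000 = -0.00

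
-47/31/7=-47/217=-0.22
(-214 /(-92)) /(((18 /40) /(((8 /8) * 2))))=2140 /207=10.34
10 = 10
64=64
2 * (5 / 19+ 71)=2708 / 19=142.53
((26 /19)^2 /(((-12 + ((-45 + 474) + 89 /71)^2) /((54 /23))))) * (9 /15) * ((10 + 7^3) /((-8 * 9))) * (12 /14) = -8119735299 /135584641483130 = -0.00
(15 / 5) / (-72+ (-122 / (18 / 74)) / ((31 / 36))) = -93 / 20288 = -0.00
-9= -9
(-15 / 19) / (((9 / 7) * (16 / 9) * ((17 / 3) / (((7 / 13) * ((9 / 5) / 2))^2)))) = -250047 / 17467840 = -0.01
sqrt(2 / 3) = 0.82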